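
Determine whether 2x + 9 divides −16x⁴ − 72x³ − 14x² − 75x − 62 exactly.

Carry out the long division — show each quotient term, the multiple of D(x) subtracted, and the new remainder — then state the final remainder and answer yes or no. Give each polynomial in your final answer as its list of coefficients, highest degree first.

Step 1: lead(−16x⁴ − 72x³ − 14x² − 75x − 62) ÷ lead(D) = −16x⁴ ÷ 2x = −8x³. Subtract (−8x³)·D = −16x⁴ − 72x³. Remainder: −14x² − 75x − 62.
Step 2: lead(−14x² − 75x − 62) ÷ lead(D) = −14x² ÷ 2x = −7x. Subtract (−7x)·D = −14x² − 63x. Remainder: −12x − 62.
Step 3: lead(−12x − 62) ÷ lead(D) = −12x ÷ 2x = −6. Subtract (−6)·D = −12x − 54. Remainder: −8.

R = [-8], so D(x) is not a factor of P(x). no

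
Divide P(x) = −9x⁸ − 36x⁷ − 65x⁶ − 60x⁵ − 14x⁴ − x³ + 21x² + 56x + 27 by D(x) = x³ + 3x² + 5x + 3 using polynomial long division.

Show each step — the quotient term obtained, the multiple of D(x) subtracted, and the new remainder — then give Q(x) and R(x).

Q(x) = −9x⁵ − 9x⁴ + 7x³ − 9x² + 5x + 8; R(x) = −x² + x + 3

Step 1: lead(−9x⁸ − 36x⁷ − 65x⁶ − 60x⁵ − 14x⁴ − x³ + 21x² + 56x + 27) ÷ lead(D) = −9x⁸ ÷ x³ = −9x⁵. Subtract (−9x⁵)·D = −9x⁸ − 27x⁷ − 45x⁶ − 27x⁵. Remainder: −9x⁷ − 20x⁶ − 33x⁵ − 14x⁴ − x³ + 21x² + 56x + 27.
Step 2: lead(−9x⁷ − 20x⁶ − 33x⁵ − 14x⁴ − x³ + 21x² + 56x + 27) ÷ lead(D) = −9x⁷ ÷ x³ = −9x⁴. Subtract (−9x⁴)·D = −9x⁷ − 27x⁶ − 45x⁵ − 27x⁴. Remainder: 7x⁶ + 12x⁵ + 13x⁴ − x³ + 21x² + 56x + 27.
Step 3: lead(7x⁶ + 12x⁵ + 13x⁴ − x³ + 21x² + 56x + 27) ÷ lead(D) = 7x⁶ ÷ x³ = 7x³. Subtract (7x³)·D = 7x⁶ + 21x⁵ + 35x⁴ + 21x³. Remainder: −9x⁵ − 22x⁴ − 22x³ + 21x² + 56x + 27.
Step 4: lead(−9x⁵ − 22x⁴ − 22x³ + 21x² + 56x + 27) ÷ lead(D) = −9x⁵ ÷ x³ = −9x². Subtract (−9x²)·D = −9x⁵ − 27x⁴ − 45x³ − 27x². Remainder: 5x⁴ + 23x³ + 48x² + 56x + 27.
Step 5: lead(5x⁴ + 23x³ + 48x² + 56x + 27) ÷ lead(D) = 5x⁴ ÷ x³ = 5x. Subtract (5x)·D = 5x⁴ + 15x³ + 25x² + 15x. Remainder: 8x³ + 23x² + 41x + 27.
Step 6: lead(8x³ + 23x² + 41x + 27) ÷ lead(D) = 8x³ ÷ x³ = 8. Subtract (8)·D = 8x³ + 24x² + 40x + 24. Remainder: −x² + x + 3.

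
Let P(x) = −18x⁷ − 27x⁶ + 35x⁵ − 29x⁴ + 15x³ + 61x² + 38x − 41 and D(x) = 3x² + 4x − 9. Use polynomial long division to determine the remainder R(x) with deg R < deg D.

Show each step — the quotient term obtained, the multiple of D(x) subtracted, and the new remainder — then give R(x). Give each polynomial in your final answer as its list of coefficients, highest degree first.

R = [4]

Step 1: lead(−18x⁷ − 27x⁶ + 35x⁵ − 29x⁴ + 15x³ + 61x² + 38x − 41) ÷ lead(D) = −18x⁷ ÷ 3x² = −6x⁵. Subtract (−6x⁵)·D = −18x⁷ − 24x⁶ + 54x⁵. Remainder: −3x⁶ − 19x⁵ − 29x⁴ + 15x³ + 61x² + 38x − 41.
Step 2: lead(−3x⁶ − 19x⁵ − 29x⁴ + 15x³ + 61x² + 38x − 41) ÷ lead(D) = −3x⁶ ÷ 3x² = −x⁴. Subtract (−x⁴)·D = −3x⁶ − 4x⁵ + 9x⁴. Remainder: −15x⁵ − 38x⁴ + 15x³ + 61x² + 38x − 41.
Step 3: lead(−15x⁵ − 38x⁴ + 15x³ + 61x² + 38x − 41) ÷ lead(D) = −15x⁵ ÷ 3x² = −5x³. Subtract (−5x³)·D = −15x⁵ − 20x⁴ + 45x³. Remainder: −18x⁴ − 30x³ + 61x² + 38x − 41.
Step 4: lead(−18x⁴ − 30x³ + 61x² + 38x − 41) ÷ lead(D) = −18x⁴ ÷ 3x² = −6x². Subtract (−6x²)·D = −18x⁴ − 24x³ + 54x². Remainder: −6x³ + 7x² + 38x − 41.
Step 5: lead(−6x³ + 7x² + 38x − 41) ÷ lead(D) = −6x³ ÷ 3x² = −2x. Subtract (−2x)·D = −6x³ − 8x² + 18x. Remainder: 15x² + 20x − 41.
Step 6: lead(15x² + 20x − 41) ÷ lead(D) = 15x² ÷ 3x² = 5. Subtract (5)·D = 15x² + 20x − 45. Remainder: 4.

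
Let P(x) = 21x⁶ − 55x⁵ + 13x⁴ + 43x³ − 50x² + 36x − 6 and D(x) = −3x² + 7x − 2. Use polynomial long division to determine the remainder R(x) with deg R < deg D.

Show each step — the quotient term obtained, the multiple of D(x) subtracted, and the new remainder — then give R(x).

R(x) = 2

Step 1: lead(21x⁶ − 55x⁵ + 13x⁴ + 43x³ − 50x² + 36x − 6) ÷ lead(D) = 21x⁶ ÷ −3x² = −7x⁴. Subtract (−7x⁴)·D = 21x⁶ − 49x⁵ + 14x⁴. Remainder: −6x⁵ − x⁴ + 43x³ − 50x² + 36x − 6.
Step 2: lead(−6x⁵ − x⁴ + 43x³ − 50x² + 36x − 6) ÷ lead(D) = −6x⁵ ÷ −3x² = 2x³. Subtract (2x³)·D = −6x⁵ + 14x⁴ − 4x³. Remainder: −15x⁴ + 47x³ − 50x² + 36x − 6.
Step 3: lead(−15x⁴ + 47x³ − 50x² + 36x − 6) ÷ lead(D) = −15x⁴ ÷ −3x² = 5x². Subtract (5x²)·D = −15x⁴ + 35x³ − 10x². Remainder: 12x³ − 40x² + 36x − 6.
Step 4: lead(12x³ − 40x² + 36x − 6) ÷ lead(D) = 12x³ ÷ −3x² = −4x. Subtract (−4x)·D = 12x³ − 28x² + 8x. Remainder: −12x² + 28x − 6.
Step 5: lead(−12x² + 28x − 6) ÷ lead(D) = −12x² ÷ −3x² = 4. Subtract (4)·D = −12x² + 28x − 8. Remainder: 2.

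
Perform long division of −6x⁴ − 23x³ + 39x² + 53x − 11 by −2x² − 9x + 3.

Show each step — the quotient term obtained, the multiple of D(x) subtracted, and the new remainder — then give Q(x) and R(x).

Q(x) = 3x² − 2x − 6; R(x) = 5x + 7

Step 1: lead(−6x⁴ − 23x³ + 39x² + 53x − 11) ÷ lead(D) = −6x⁴ ÷ −2x² = 3x². Subtract (3x²)·D = −6x⁴ − 27x³ + 9x². Remainder: 4x³ + 30x² + 53x − 11.
Step 2: lead(4x³ + 30x² + 53x − 11) ÷ lead(D) = 4x³ ÷ −2x² = −2x. Subtract (−2x)·D = 4x³ + 18x² − 6x. Remainder: 12x² + 59x − 11.
Step 3: lead(12x² + 59x − 11) ÷ lead(D) = 12x² ÷ −2x² = −6. Subtract (−6)·D = 12x² + 54x − 18. Remainder: 5x + 7.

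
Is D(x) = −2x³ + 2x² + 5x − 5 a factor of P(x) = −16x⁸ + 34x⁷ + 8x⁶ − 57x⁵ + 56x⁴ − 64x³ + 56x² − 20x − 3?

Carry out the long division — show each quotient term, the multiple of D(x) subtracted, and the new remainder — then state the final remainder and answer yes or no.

Step 1: lead(−16x⁸ + 34x⁷ + 8x⁶ − 57x⁵ + 56x⁴ − 64x³ + 56x² − 20x − 3) ÷ lead(D) = −16x⁸ ÷ −2x³ = 8x⁵. Subtract (8x⁵)·D = −16x⁸ + 16x⁷ + 40x⁶ − 40x⁵. Remainder: 18x⁷ − 32x⁶ − 17x⁵ + 56x⁴ − 64x³ + 56x² − 20x − 3.
Step 2: lead(18x⁷ − 32x⁶ − 17x⁵ + 56x⁴ − 64x³ + 56x² − 20x − 3) ÷ lead(D) = 18x⁷ ÷ −2x³ = −9x⁴. Subtract (−9x⁴)·D = 18x⁷ − 18x⁶ − 45x⁵ + 45x⁴. Remainder: −14x⁶ + 28x⁵ + 11x⁴ − 64x³ + 56x² − 20x − 3.
Step 3: lead(−14x⁶ + 28x⁵ + 11x⁴ − 64x³ + 56x² − 20x − 3) ÷ lead(D) = −14x⁶ ÷ −2x³ = 7x³. Subtract (7x³)·D = −14x⁶ + 14x⁵ + 35x⁴ − 35x³. Remainder: 14x⁵ − 24x⁴ − 29x³ + 56x² − 20x − 3.
Step 4: lead(14x⁵ − 24x⁴ − 29x³ + 56x² − 20x − 3) ÷ lead(D) = 14x⁵ ÷ −2x³ = −7x². Subtract (−7x²)·D = 14x⁵ − 14x⁴ − 35x³ + 35x². Remainder: −10x⁴ + 6x³ + 21x² − 20x − 3.
Step 5: lead(−10x⁴ + 6x³ + 21x² − 20x − 3) ÷ lead(D) = −10x⁴ ÷ −2x³ = 5x. Subtract (5x)·D = −10x⁴ + 10x³ + 25x² − 25x. Remainder: −4x³ − 4x² + 5x − 3.
Step 6: lead(−4x³ − 4x² + 5x − 3) ÷ lead(D) = −4x³ ÷ −2x³ = 2. Subtract (2)·D = −4x³ + 4x² + 10x − 10. Remainder: −8x² − 5x + 7.

R(x) = −8x² − 5x + 7, so D(x) is not a factor of P(x). no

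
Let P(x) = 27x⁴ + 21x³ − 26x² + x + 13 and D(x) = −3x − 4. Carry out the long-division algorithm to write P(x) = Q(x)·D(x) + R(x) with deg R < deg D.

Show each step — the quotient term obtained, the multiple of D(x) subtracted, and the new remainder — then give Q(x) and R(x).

Q(x) = −9x³ + 5x² + 2x − 3; R(x) = 1

Step 1: lead(27x⁴ + 21x³ − 26x² + x + 13) ÷ lead(D) = 27x⁴ ÷ −3x = −9x³. Subtract (−9x³)·D = 27x⁴ + 36x³. Remainder: −15x³ − 26x² + x + 13.
Step 2: lead(−15x³ − 26x² + x + 13) ÷ lead(D) = −15x³ ÷ −3x = 5x². Subtract (5x²)·D = −15x³ − 20x². Remainder: −6x² + x + 13.
Step 3: lead(−6x² + x + 13) ÷ lead(D) = −6x² ÷ −3x = 2x. Subtract (2x)·D = −6x² − 8x. Remainder: 9x + 13.
Step 4: lead(9x + 13) ÷ lead(D) = 9x ÷ −3x = −3. Subtract (−3)·D = 9x + 12. Remainder: 1.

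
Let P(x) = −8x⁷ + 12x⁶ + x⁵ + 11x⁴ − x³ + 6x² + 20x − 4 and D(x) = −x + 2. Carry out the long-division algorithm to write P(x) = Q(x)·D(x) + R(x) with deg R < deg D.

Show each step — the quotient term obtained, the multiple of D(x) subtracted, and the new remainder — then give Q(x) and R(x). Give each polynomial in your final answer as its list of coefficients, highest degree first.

Step 1: lead(−8x⁷ + 12x⁶ + x⁵ + 11x⁴ − x³ + 6x² + 20x − 4) ÷ lead(D) = −8x⁷ ÷ −x = 8x⁶. Subtract (8x⁶)·D = −8x⁷ + 16x⁶. Remainder: −4x⁶ + x⁵ + 11x⁴ − x³ + 6x² + 20x − 4.
Step 2: lead(−4x⁶ + x⁵ + 11x⁴ − x³ + 6x² + 20x − 4) ÷ lead(D) = −4x⁶ ÷ −x = 4x⁵. Subtract (4x⁵)·D = −4x⁶ + 8x⁵. Remainder: −7x⁵ + 11x⁴ − x³ + 6x² + 20x − 4.
Step 3: lead(−7x⁵ + 11x⁴ − x³ + 6x² + 20x − 4) ÷ lead(D) = −7x⁵ ÷ −x = 7x⁴. Subtract (7x⁴)·D = −7x⁵ + 14x⁴. Remainder: −3x⁴ − x³ + 6x² + 20x − 4.
Step 4: lead(−3x⁴ − x³ + 6x² + 20x − 4) ÷ lead(D) = −3x⁴ ÷ −x = 3x³. Subtract (3x³)·D = −3x⁴ + 6x³. Remainder: −7x³ + 6x² + 20x − 4.
Step 5: lead(−7x³ + 6x² + 20x − 4) ÷ lead(D) = −7x³ ÷ −x = 7x². Subtract (7x²)·D = −7x³ + 14x². Remainder: −8x² + 20x − 4.
Step 6: lead(−8x² + 20x − 4) ÷ lead(D) = −8x² ÷ −x = 8x. Subtract (8x)·D = −8x² + 16x. Remainder: 4x − 4.
Step 7: lead(4x − 4) ÷ lead(D) = 4x ÷ −x = −4. Subtract (−4)·D = 4x − 8. Remainder: 4.

Q = [8, 4, 7, 3, 7, 8, -4]; R = [4]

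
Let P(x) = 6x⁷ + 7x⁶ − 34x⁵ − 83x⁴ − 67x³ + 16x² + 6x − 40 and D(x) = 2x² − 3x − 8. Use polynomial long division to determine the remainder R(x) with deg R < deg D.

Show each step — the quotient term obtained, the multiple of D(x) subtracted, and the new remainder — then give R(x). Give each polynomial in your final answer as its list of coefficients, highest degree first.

R = [-8, 8]

Step 1: lead(6x⁷ + 7x⁶ − 34x⁵ − 83x⁴ − 67x³ + 16x² + 6x − 40) ÷ lead(D) = 6x⁷ ÷ 2x² = 3x⁵. Subtract (3x⁵)·D = 6x⁷ − 9x⁶ − 24x⁵. Remainder: 16x⁶ − 10x⁵ − 83x⁴ − 67x³ + 16x² + 6x − 40.
Step 2: lead(16x⁶ − 10x⁵ − 83x⁴ − 67x³ + 16x² + 6x − 40) ÷ lead(D) = 16x⁶ ÷ 2x² = 8x⁴. Subtract (8x⁴)·D = 16x⁶ − 24x⁵ − 64x⁴. Remainder: 14x⁵ − 19x⁴ − 67x³ + 16x² + 6x − 40.
Step 3: lead(14x⁵ − 19x⁴ − 67x³ + 16x² + 6x − 40) ÷ lead(D) = 14x⁵ ÷ 2x² = 7x³. Subtract (7x³)·D = 14x⁵ − 21x⁴ − 56x³. Remainder: 2x⁴ − 11x³ + 16x² + 6x − 40.
Step 4: lead(2x⁴ − 11x³ + 16x² + 6x − 40) ÷ lead(D) = 2x⁴ ÷ 2x² = x². Subtract (x²)·D = 2x⁴ − 3x³ − 8x². Remainder: −8x³ + 24x² + 6x − 40.
Step 5: lead(−8x³ + 24x² + 6x − 40) ÷ lead(D) = −8x³ ÷ 2x² = −4x. Subtract (−4x)·D = −8x³ + 12x² + 32x. Remainder: 12x² − 26x − 40.
Step 6: lead(12x² − 26x − 40) ÷ lead(D) = 12x² ÷ 2x² = 6. Subtract (6)·D = 12x² − 18x − 48. Remainder: −8x + 8.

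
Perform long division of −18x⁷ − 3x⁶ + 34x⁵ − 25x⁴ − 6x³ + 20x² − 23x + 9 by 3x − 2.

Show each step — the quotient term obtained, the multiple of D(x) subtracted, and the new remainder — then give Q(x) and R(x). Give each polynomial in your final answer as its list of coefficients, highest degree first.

Q = [-6, -5, 8, -3, -4, 4, -5]; R = [-1]

Step 1: lead(−18x⁷ − 3x⁶ + 34x⁵ − 25x⁴ − 6x³ + 20x² − 23x + 9) ÷ lead(D) = −18x⁷ ÷ 3x = −6x⁶. Subtract (−6x⁶)·D = −18x⁷ + 12x⁶. Remainder: −15x⁶ + 34x⁵ − 25x⁴ − 6x³ + 20x² − 23x + 9.
Step 2: lead(−15x⁶ + 34x⁵ − 25x⁴ − 6x³ + 20x² − 23x + 9) ÷ lead(D) = −15x⁶ ÷ 3x = −5x⁵. Subtract (−5x⁵)·D = −15x⁶ + 10x⁵. Remainder: 24x⁵ − 25x⁴ − 6x³ + 20x² − 23x + 9.
Step 3: lead(24x⁵ − 25x⁴ − 6x³ + 20x² − 23x + 9) ÷ lead(D) = 24x⁵ ÷ 3x = 8x⁴. Subtract (8x⁴)·D = 24x⁵ − 16x⁴. Remainder: −9x⁴ − 6x³ + 20x² − 23x + 9.
Step 4: lead(−9x⁴ − 6x³ + 20x² − 23x + 9) ÷ lead(D) = −9x⁴ ÷ 3x = −3x³. Subtract (−3x³)·D = −9x⁴ + 6x³. Remainder: −12x³ + 20x² − 23x + 9.
Step 5: lead(−12x³ + 20x² − 23x + 9) ÷ lead(D) = −12x³ ÷ 3x = −4x². Subtract (−4x²)·D = −12x³ + 8x². Remainder: 12x² − 23x + 9.
Step 6: lead(12x² − 23x + 9) ÷ lead(D) = 12x² ÷ 3x = 4x. Subtract (4x)·D = 12x² − 8x. Remainder: −15x + 9.
Step 7: lead(−15x + 9) ÷ lead(D) = −15x ÷ 3x = −5. Subtract (−5)·D = −15x + 10. Remainder: −1.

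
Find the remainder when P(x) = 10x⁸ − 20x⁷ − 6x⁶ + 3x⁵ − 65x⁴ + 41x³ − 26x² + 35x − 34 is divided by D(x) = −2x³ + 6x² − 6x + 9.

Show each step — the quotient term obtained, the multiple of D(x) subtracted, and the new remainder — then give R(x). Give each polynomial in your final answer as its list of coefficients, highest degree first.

R = [4, 2, 2]

Step 1: lead(10x⁸ − 20x⁷ − 6x⁶ + 3x⁵ − 65x⁴ + 41x³ − 26x² + 35x − 34) ÷ lead(D) = 10x⁸ ÷ −2x³ = −5x⁵. Subtract (−5x⁵)·D = 10x⁸ − 30x⁷ + 30x⁶ − 45x⁵. Remainder: 10x⁷ − 36x⁶ + 48x⁵ − 65x⁴ + 41x³ − 26x² + 35x − 34.
Step 2: lead(10x⁷ − 36x⁶ + 48x⁵ − 65x⁴ + 41x³ − 26x² + 35x − 34) ÷ lead(D) = 10x⁷ ÷ −2x³ = −5x⁴. Subtract (−5x⁴)·D = 10x⁷ − 30x⁶ + 30x⁵ − 45x⁴. Remainder: −6x⁶ + 18x⁵ − 20x⁴ + 41x³ − 26x² + 35x − 34.
Step 3: lead(−6x⁶ + 18x⁵ − 20x⁴ + 41x³ − 26x² + 35x − 34) ÷ lead(D) = −6x⁶ ÷ −2x³ = 3x³. Subtract (3x³)·D = −6x⁶ + 18x⁵ − 18x⁴ + 27x³. Remainder: −2x⁴ + 14x³ − 26x² + 35x − 34.
Step 4: lead(−2x⁴ + 14x³ − 26x² + 35x − 34) ÷ lead(D) = −2x⁴ ÷ −2x³ = x. Subtract (x)·D = −2x⁴ + 6x³ − 6x² + 9x. Remainder: 8x³ − 20x² + 26x − 34.
Step 5: lead(8x³ − 20x² + 26x − 34) ÷ lead(D) = 8x³ ÷ −2x³ = −4. Subtract (−4)·D = 8x³ − 24x² + 24x − 36. Remainder: 4x² + 2x + 2.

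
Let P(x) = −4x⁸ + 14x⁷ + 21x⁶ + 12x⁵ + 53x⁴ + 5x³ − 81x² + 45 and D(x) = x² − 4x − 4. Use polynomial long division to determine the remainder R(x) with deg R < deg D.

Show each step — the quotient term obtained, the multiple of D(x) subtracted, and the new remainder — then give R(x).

Step 1: lead(−4x⁸ + 14x⁷ + 21x⁶ + 12x⁵ + 53x⁴ + 5x³ − 81x² + 45) ÷ lead(D) = −4x⁸ ÷ x² = −4x⁶. Subtract (−4x⁶)·D = −4x⁸ + 16x⁷ + 16x⁶. Remainder: −2x⁷ + 5x⁶ + 12x⁵ + 53x⁴ + 5x³ − 81x² + 45.
Step 2: lead(−2x⁷ + 5x⁶ + 12x⁵ + 53x⁴ + 5x³ − 81x² + 45) ÷ lead(D) = −2x⁷ ÷ x² = −2x⁵. Subtract (−2x⁵)·D = −2x⁷ + 8x⁶ + 8x⁵. Remainder: −3x⁶ + 4x⁵ + 53x⁴ + 5x³ − 81x² + 45.
Step 3: lead(−3x⁶ + 4x⁵ + 53x⁴ + 5x³ − 81x² + 45) ÷ lead(D) = −3x⁶ ÷ x² = −3x⁴. Subtract (−3x⁴)·D = −3x⁶ + 12x⁵ + 12x⁴. Remainder: −8x⁵ + 41x⁴ + 5x³ − 81x² + 45.
Step 4: lead(−8x⁵ + 41x⁴ + 5x³ − 81x² + 45) ÷ lead(D) = −8x⁵ ÷ x² = −8x³. Subtract (−8x³)·D = −8x⁵ + 32x⁴ + 32x³. Remainder: 9x⁴ − 27x³ − 81x² + 45.
Step 5: lead(9x⁴ − 27x³ − 81x² + 45) ÷ lead(D) = 9x⁴ ÷ x² = 9x². Subtract (9x²)·D = 9x⁴ − 36x³ − 36x². Remainder: 9x³ − 45x² + 45.
Step 6: lead(9x³ − 45x² + 45) ÷ lead(D) = 9x³ ÷ x² = 9x. Subtract (9x)·D = 9x³ − 36x² − 36x. Remainder: −9x² + 36x + 45.
Step 7: lead(−9x² + 36x + 45) ÷ lead(D) = −9x² ÷ x² = −9. Subtract (−9)·D = −9x² + 36x + 36. Remainder: 9.

R(x) = 9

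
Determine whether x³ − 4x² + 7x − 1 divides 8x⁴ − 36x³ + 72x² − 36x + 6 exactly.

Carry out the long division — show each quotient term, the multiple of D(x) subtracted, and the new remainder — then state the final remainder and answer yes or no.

R(x) = 2, so D(x) is not a factor of P(x). no

Step 1: lead(8x⁴ − 36x³ + 72x² − 36x + 6) ÷ lead(D) = 8x⁴ ÷ x³ = 8x. Subtract (8x)·D = 8x⁴ − 32x³ + 56x² − 8x. Remainder: −4x³ + 16x² − 28x + 6.
Step 2: lead(−4x³ + 16x² − 28x + 6) ÷ lead(D) = −4x³ ÷ x³ = −4. Subtract (−4)·D = −4x³ + 16x² − 28x + 4. Remainder: 2.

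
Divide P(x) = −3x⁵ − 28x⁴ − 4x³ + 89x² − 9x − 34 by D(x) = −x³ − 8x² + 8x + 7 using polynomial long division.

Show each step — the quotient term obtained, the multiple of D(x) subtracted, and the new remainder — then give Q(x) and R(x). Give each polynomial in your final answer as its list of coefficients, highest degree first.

Step 1: lead(−3x⁵ − 28x⁴ − 4x³ + 89x² − 9x − 34) ÷ lead(D) = −3x⁵ ÷ −x³ = 3x². Subtract (3x²)·D = −3x⁵ − 24x⁴ + 24x³ + 21x². Remainder: −4x⁴ − 28x³ + 68x² − 9x − 34.
Step 2: lead(−4x⁴ − 28x³ + 68x² − 9x − 34) ÷ lead(D) = −4x⁴ ÷ −x³ = 4x. Subtract (4x)·D = −4x⁴ − 32x³ + 32x² + 28x. Remainder: 4x³ + 36x² − 37x − 34.
Step 3: lead(4x³ + 36x² − 37x − 34) ÷ lead(D) = 4x³ ÷ −x³ = −4. Subtract (−4)·D = 4x³ + 32x² − 32x − 28. Remainder: 4x² − 5x − 6.

Q = [3, 4, -4]; R = [4, -5, -6]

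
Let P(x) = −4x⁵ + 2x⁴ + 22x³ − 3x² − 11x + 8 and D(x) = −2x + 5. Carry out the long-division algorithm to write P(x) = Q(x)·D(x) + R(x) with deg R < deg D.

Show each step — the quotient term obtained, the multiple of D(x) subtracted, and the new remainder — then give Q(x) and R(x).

Step 1: lead(−4x⁵ + 2x⁴ + 22x³ − 3x² − 11x + 8) ÷ lead(D) = −4x⁵ ÷ −2x = 2x⁴. Subtract (2x⁴)·D = −4x⁵ + 10x⁴. Remainder: −8x⁴ + 22x³ − 3x² − 11x + 8.
Step 2: lead(−8x⁴ + 22x³ − 3x² − 11x + 8) ÷ lead(D) = −8x⁴ ÷ −2x = 4x³. Subtract (4x³)·D = −8x⁴ + 20x³. Remainder: 2x³ − 3x² − 11x + 8.
Step 3: lead(2x³ − 3x² − 11x + 8) ÷ lead(D) = 2x³ ÷ −2x = −x². Subtract (−x²)·D = 2x³ − 5x². Remainder: 2x² − 11x + 8.
Step 4: lead(2x² − 11x + 8) ÷ lead(D) = 2x² ÷ −2x = −x. Subtract (−x)·D = 2x² − 5x. Remainder: −6x + 8.
Step 5: lead(−6x + 8) ÷ lead(D) = −6x ÷ −2x = 3. Subtract (3)·D = −6x + 15. Remainder: −7.

Q(x) = 2x⁴ + 4x³ − x² − x + 3; R(x) = −7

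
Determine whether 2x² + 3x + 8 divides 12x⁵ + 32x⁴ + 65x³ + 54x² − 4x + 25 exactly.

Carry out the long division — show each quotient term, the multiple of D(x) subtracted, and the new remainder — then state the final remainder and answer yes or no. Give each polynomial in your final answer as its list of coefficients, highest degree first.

Step 1: lead(12x⁵ + 32x⁴ + 65x³ + 54x² − 4x + 25) ÷ lead(D) = 12x⁵ ÷ 2x² = 6x³. Subtract (6x³)·D = 12x⁵ + 18x⁴ + 48x³. Remainder: 14x⁴ + 17x³ + 54x² − 4x + 25.
Step 2: lead(14x⁴ + 17x³ + 54x² − 4x + 25) ÷ lead(D) = 14x⁴ ÷ 2x² = 7x². Subtract (7x²)·D = 14x⁴ + 21x³ + 56x². Remainder: −4x³ − 2x² − 4x + 25.
Step 3: lead(−4x³ − 2x² − 4x + 25) ÷ lead(D) = −4x³ ÷ 2x² = −2x. Subtract (−2x)·D = −4x³ − 6x² − 16x. Remainder: 4x² + 12x + 25.
Step 4: lead(4x² + 12x + 25) ÷ lead(D) = 4x² ÷ 2x² = 2. Subtract (2)·D = 4x² + 6x + 16. Remainder: 6x + 9.

R = [6, 9], so D(x) is not a factor of P(x). no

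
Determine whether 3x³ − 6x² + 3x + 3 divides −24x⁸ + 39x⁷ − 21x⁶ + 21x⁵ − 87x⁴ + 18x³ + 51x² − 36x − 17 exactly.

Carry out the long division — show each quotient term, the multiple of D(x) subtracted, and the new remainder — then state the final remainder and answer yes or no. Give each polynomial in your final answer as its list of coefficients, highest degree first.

Step 1: lead(−24x⁸ + 39x⁷ − 21x⁶ + 21x⁵ − 87x⁴ + 18x³ + 51x² − 36x − 17) ÷ lead(D) = −24x⁸ ÷ 3x³ = −8x⁵. Subtract (−8x⁵)·D = −24x⁸ + 48x⁷ − 24x⁶ − 24x⁵. Remainder: −9x⁷ + 3x⁶ + 45x⁵ − 87x⁴ + 18x³ + 51x² − 36x − 17.
Step 2: lead(−9x⁷ + 3x⁶ + 45x⁵ − 87x⁴ + 18x³ + 51x² − 36x − 17) ÷ lead(D) = −9x⁷ ÷ 3x³ = −3x⁴. Subtract (−3x⁴)·D = −9x⁷ + 18x⁶ − 9x⁵ − 9x⁴. Remainder: −15x⁶ + 54x⁵ − 78x⁴ + 18x³ + 51x² − 36x − 17.
Step 3: lead(−15x⁶ + 54x⁵ − 78x⁴ + 18x³ + 51x² − 36x − 17) ÷ lead(D) = −15x⁶ ÷ 3x³ = −5x³. Subtract (−5x³)·D = −15x⁶ + 30x⁵ − 15x⁴ − 15x³. Remainder: 24x⁵ − 63x⁴ + 33x³ + 51x² − 36x − 17.
Step 4: lead(24x⁵ − 63x⁴ + 33x³ + 51x² − 36x − 17) ÷ lead(D) = 24x⁵ ÷ 3x³ = 8x². Subtract (8x²)·D = 24x⁵ − 48x⁴ + 24x³ + 24x². Remainder: −15x⁴ + 9x³ + 27x² − 36x − 17.
Step 5: lead(−15x⁴ + 9x³ + 27x² − 36x − 17) ÷ lead(D) = −15x⁴ ÷ 3x³ = −5x. Subtract (−5x)·D = −15x⁴ + 30x³ − 15x² − 15x. Remainder: −21x³ + 42x² − 21x − 17.
Step 6: lead(−21x³ + 42x² − 21x − 17) ÷ lead(D) = −21x³ ÷ 3x³ = −7. Subtract (−7)·D = −21x³ + 42x² − 21x − 21. Remainder: 4.

R = [4], so D(x) is not a factor of P(x). no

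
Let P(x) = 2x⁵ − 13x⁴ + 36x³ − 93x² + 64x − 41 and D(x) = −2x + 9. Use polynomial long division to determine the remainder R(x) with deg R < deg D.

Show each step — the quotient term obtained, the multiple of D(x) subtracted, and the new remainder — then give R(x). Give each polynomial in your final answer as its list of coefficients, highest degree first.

Step 1: lead(2x⁵ − 13x⁴ + 36x³ − 93x² + 64x − 41) ÷ lead(D) = 2x⁵ ÷ −2x = −x⁴. Subtract (−x⁴)·D = 2x⁵ − 9x⁴. Remainder: −4x⁴ + 36x³ − 93x² + 64x − 41.
Step 2: lead(−4x⁴ + 36x³ − 93x² + 64x − 41) ÷ lead(D) = −4x⁴ ÷ −2x = 2x³. Subtract (2x³)·D = −4x⁴ + 18x³. Remainder: 18x³ − 93x² + 64x − 41.
Step 3: lead(18x³ − 93x² + 64x − 41) ÷ lead(D) = 18x³ ÷ −2x = −9x². Subtract (−9x²)·D = 18x³ − 81x². Remainder: −12x² + 64x − 41.
Step 4: lead(−12x² + 64x − 41) ÷ lead(D) = −12x² ÷ −2x = 6x. Subtract (6x)·D = −12x² + 54x. Remainder: 10x − 41.
Step 5: lead(10x − 41) ÷ lead(D) = 10x ÷ −2x = −5. Subtract (−5)·D = 10x − 45. Remainder: 4.

R = [4]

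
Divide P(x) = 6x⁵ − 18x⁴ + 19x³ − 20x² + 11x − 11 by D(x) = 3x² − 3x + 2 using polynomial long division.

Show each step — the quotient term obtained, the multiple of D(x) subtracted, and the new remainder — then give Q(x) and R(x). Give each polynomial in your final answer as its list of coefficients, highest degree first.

Q = [2, -4, 1, -3]; R = [-5]

Step 1: lead(6x⁵ − 18x⁴ + 19x³ − 20x² + 11x − 11) ÷ lead(D) = 6x⁵ ÷ 3x² = 2x³. Subtract (2x³)·D = 6x⁵ − 6x⁴ + 4x³. Remainder: −12x⁴ + 15x³ − 20x² + 11x − 11.
Step 2: lead(−12x⁴ + 15x³ − 20x² + 11x − 11) ÷ lead(D) = −12x⁴ ÷ 3x² = −4x². Subtract (−4x²)·D = −12x⁴ + 12x³ − 8x². Remainder: 3x³ − 12x² + 11x − 11.
Step 3: lead(3x³ − 12x² + 11x − 11) ÷ lead(D) = 3x³ ÷ 3x² = x. Subtract (x)·D = 3x³ − 3x² + 2x. Remainder: −9x² + 9x − 11.
Step 4: lead(−9x² + 9x − 11) ÷ lead(D) = −9x² ÷ 3x² = −3. Subtract (−3)·D = −9x² + 9x − 6. Remainder: −5.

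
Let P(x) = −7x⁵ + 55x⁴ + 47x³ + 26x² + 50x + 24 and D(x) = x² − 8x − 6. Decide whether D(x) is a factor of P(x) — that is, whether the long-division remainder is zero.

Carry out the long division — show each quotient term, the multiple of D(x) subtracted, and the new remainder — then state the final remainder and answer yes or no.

Step 1: lead(−7x⁵ + 55x⁴ + 47x³ + 26x² + 50x + 24) ÷ lead(D) = −7x⁵ ÷ x² = −7x³. Subtract (−7x³)·D = −7x⁵ + 56x⁴ + 42x³. Remainder: −x⁴ + 5x³ + 26x² + 50x + 24.
Step 2: lead(−x⁴ + 5x³ + 26x² + 50x + 24) ÷ lead(D) = −x⁴ ÷ x² = −x². Subtract (−x²)·D = −x⁴ + 8x³ + 6x². Remainder: −3x³ + 20x² + 50x + 24.
Step 3: lead(−3x³ + 20x² + 50x + 24) ÷ lead(D) = −3x³ ÷ x² = −3x. Subtract (−3x)·D = −3x³ + 24x² + 18x. Remainder: −4x² + 32x + 24.
Step 4: lead(−4x² + 32x + 24) ÷ lead(D) = −4x² ÷ x² = −4. Subtract (−4)·D = −4x² + 32x + 24. Remainder: 0.

R(x) = 0, so D(x) is a factor of P(x). yes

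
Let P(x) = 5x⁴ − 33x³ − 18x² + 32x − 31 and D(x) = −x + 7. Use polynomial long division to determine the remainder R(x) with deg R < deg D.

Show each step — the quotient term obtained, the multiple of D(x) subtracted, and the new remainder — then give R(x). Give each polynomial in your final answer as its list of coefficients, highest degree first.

R = [-3]

Step 1: lead(5x⁴ − 33x³ − 18x² + 32x − 31) ÷ lead(D) = 5x⁴ ÷ −x = −5x³. Subtract (−5x³)·D = 5x⁴ − 35x³. Remainder: 2x³ − 18x² + 32x − 31.
Step 2: lead(2x³ − 18x² + 32x − 31) ÷ lead(D) = 2x³ ÷ −x = −2x². Subtract (−2x²)·D = 2x³ − 14x². Remainder: −4x² + 32x − 31.
Step 3: lead(−4x² + 32x − 31) ÷ lead(D) = −4x² ÷ −x = 4x. Subtract (4x)·D = −4x² + 28x. Remainder: 4x − 31.
Step 4: lead(4x − 31) ÷ lead(D) = 4x ÷ −x = −4. Subtract (−4)·D = 4x − 28. Remainder: −3.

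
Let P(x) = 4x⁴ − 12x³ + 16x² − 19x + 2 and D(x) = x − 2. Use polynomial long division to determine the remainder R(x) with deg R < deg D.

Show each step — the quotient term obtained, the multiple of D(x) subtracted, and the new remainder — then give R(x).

Step 1: lead(4x⁴ − 12x³ + 16x² − 19x + 2) ÷ lead(D) = 4x⁴ ÷ x = 4x³. Subtract (4x³)·D = 4x⁴ − 8x³. Remainder: −4x³ + 16x² − 19x + 2.
Step 2: lead(−4x³ + 16x² − 19x + 2) ÷ lead(D) = −4x³ ÷ x = −4x². Subtract (−4x²)·D = −4x³ + 8x². Remainder: 8x² − 19x + 2.
Step 3: lead(8x² − 19x + 2) ÷ lead(D) = 8x² ÷ x = 8x. Subtract (8x)·D = 8x² − 16x. Remainder: −3x + 2.
Step 4: lead(−3x + 2) ÷ lead(D) = −3x ÷ x = −3. Subtract (−3)·D = −3x + 6. Remainder: −4.

R(x) = −4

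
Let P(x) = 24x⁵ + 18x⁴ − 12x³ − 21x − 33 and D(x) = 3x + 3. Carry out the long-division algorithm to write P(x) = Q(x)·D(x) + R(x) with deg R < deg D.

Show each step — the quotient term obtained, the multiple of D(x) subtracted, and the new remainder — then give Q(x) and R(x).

Step 1: lead(24x⁵ + 18x⁴ − 12x³ − 21x − 33) ÷ lead(D) = 24x⁵ ÷ 3x = 8x⁴. Subtract (8x⁴)·D = 24x⁵ + 24x⁴. Remainder: −6x⁴ − 12x³ − 21x − 33.
Step 2: lead(−6x⁴ − 12x³ − 21x − 33) ÷ lead(D) = −6x⁴ ÷ 3x = −2x³. Subtract (−2x³)·D = −6x⁴ − 6x³. Remainder: −6x³ − 21x − 33.
Step 3: lead(−6x³ − 21x − 33) ÷ lead(D) = −6x³ ÷ 3x = −2x². Subtract (−2x²)·D = −6x³ − 6x². Remainder: 6x² − 21x − 33.
Step 4: lead(6x² − 21x − 33) ÷ lead(D) = 6x² ÷ 3x = 2x. Subtract (2x)·D = 6x² + 6x. Remainder: −27x − 33.
Step 5: lead(−27x − 33) ÷ lead(D) = −27x ÷ 3x = −9. Subtract (−9)·D = −27x − 27. Remainder: −6.

Q(x) = 8x⁴ − 2x³ − 2x² + 2x − 9; R(x) = −6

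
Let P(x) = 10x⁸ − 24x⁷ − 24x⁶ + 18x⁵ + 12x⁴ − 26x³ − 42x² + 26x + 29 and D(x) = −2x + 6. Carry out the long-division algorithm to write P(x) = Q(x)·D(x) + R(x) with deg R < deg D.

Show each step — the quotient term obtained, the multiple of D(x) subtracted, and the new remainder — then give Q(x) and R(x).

Q(x) = −5x⁷ − 3x⁶ + 3x⁵ − 6x³ − 5x² + 6x + 5; R(x) = −1

Step 1: lead(10x⁸ − 24x⁷ − 24x⁶ + 18x⁵ + 12x⁴ − 26x³ − 42x² + 26x + 29) ÷ lead(D) = 10x⁸ ÷ −2x = −5x⁷. Subtract (−5x⁷)·D = 10x⁸ − 30x⁷. Remainder: 6x⁷ − 24x⁶ + 18x⁵ + 12x⁴ − 26x³ − 42x² + 26x + 29.
Step 2: lead(6x⁷ − 24x⁶ + 18x⁵ + 12x⁴ − 26x³ − 42x² + 26x + 29) ÷ lead(D) = 6x⁷ ÷ −2x = −3x⁶. Subtract (−3x⁶)·D = 6x⁷ − 18x⁶. Remainder: −6x⁶ + 18x⁵ + 12x⁴ − 26x³ − 42x² + 26x + 29.
Step 3: lead(−6x⁶ + 18x⁵ + 12x⁴ − 26x³ − 42x² + 26x + 29) ÷ lead(D) = −6x⁶ ÷ −2x = 3x⁵. Subtract (3x⁵)·D = −6x⁶ + 18x⁵. Remainder: 12x⁴ − 26x³ − 42x² + 26x + 29.
Step 4: lead(12x⁴ − 26x³ − 42x² + 26x + 29) ÷ lead(D) = 12x⁴ ÷ −2x = −6x³. Subtract (−6x³)·D = 12x⁴ − 36x³. Remainder: 10x³ − 42x² + 26x + 29.
Step 5: lead(10x³ − 42x² + 26x + 29) ÷ lead(D) = 10x³ ÷ −2x = −5x². Subtract (−5x²)·D = 10x³ − 30x². Remainder: −12x² + 26x + 29.
Step 6: lead(−12x² + 26x + 29) ÷ lead(D) = −12x² ÷ −2x = 6x. Subtract (6x)·D = −12x² + 36x. Remainder: −10x + 29.
Step 7: lead(−10x + 29) ÷ lead(D) = −10x ÷ −2x = 5. Subtract (5)·D = −10x + 30. Remainder: −1.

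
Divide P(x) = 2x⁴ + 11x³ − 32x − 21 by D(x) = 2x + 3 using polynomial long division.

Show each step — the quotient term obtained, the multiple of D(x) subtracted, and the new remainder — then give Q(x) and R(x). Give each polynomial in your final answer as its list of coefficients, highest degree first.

Q = [1, 4, -6, -7]; R = [0]

Step 1: lead(2x⁴ + 11x³ − 32x − 21) ÷ lead(D) = 2x⁴ ÷ 2x = x³. Subtract (x³)·D = 2x⁴ + 3x³. Remainder: 8x³ − 32x − 21.
Step 2: lead(8x³ − 32x − 21) ÷ lead(D) = 8x³ ÷ 2x = 4x². Subtract (4x²)·D = 8x³ + 12x². Remainder: −12x² − 32x − 21.
Step 3: lead(−12x² − 32x − 21) ÷ lead(D) = −12x² ÷ 2x = −6x. Subtract (−6x)·D = −12x² − 18x. Remainder: −14x − 21.
Step 4: lead(−14x − 21) ÷ lead(D) = −14x ÷ 2x = −7. Subtract (−7)·D = −14x − 21. Remainder: 0.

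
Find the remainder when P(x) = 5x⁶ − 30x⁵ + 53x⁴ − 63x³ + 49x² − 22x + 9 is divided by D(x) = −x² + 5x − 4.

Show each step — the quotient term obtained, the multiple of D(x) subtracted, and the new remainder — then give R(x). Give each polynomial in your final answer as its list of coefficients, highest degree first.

Step 1: lead(5x⁶ − 30x⁵ + 53x⁴ − 63x³ + 49x² − 22x + 9) ÷ lead(D) = 5x⁶ ÷ −x² = −5x⁴. Subtract (−5x⁴)·D = 5x⁶ − 25x⁵ + 20x⁴. Remainder: −5x⁵ + 33x⁴ − 63x³ + 49x² − 22x + 9.
Step 2: lead(−5x⁵ + 33x⁴ − 63x³ + 49x² − 22x + 9) ÷ lead(D) = −5x⁵ ÷ −x² = 5x³. Subtract (5x³)·D = −5x⁵ + 25x⁴ − 20x³. Remainder: 8x⁴ − 43x³ + 49x² − 22x + 9.
Step 3: lead(8x⁴ − 43x³ + 49x² − 22x + 9) ÷ lead(D) = 8x⁴ ÷ −x² = −8x². Subtract (−8x²)·D = 8x⁴ − 40x³ + 32x². Remainder: −3x³ + 17x² − 22x + 9.
Step 4: lead(−3x³ + 17x² − 22x + 9) ÷ lead(D) = −3x³ ÷ −x² = 3x. Subtract (3x)·D = −3x³ + 15x² − 12x. Remainder: 2x² − 10x + 9.
Step 5: lead(2x² − 10x + 9) ÷ lead(D) = 2x² ÷ −x² = −2. Subtract (−2)·D = 2x² − 10x + 8. Remainder: 1.

R = [1]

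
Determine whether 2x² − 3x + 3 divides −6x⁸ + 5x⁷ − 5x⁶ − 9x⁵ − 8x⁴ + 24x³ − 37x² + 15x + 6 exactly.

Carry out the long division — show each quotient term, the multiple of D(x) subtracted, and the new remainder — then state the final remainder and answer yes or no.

R(x) = 3, so D(x) is not a factor of P(x). no

Step 1: lead(−6x⁸ + 5x⁷ − 5x⁶ − 9x⁵ − 8x⁴ + 24x³ − 37x² + 15x + 6) ÷ lead(D) = −6x⁸ ÷ 2x² = −3x⁶. Subtract (−3x⁶)·D = −6x⁸ + 9x⁷ − 9x⁶. Remainder: −4x⁷ + 4x⁶ − 9x⁵ − 8x⁴ + 24x³ − 37x² + 15x + 6.
Step 2: lead(−4x⁷ + 4x⁶ − 9x⁵ − 8x⁴ + 24x³ − 37x² + 15x + 6) ÷ lead(D) = −4x⁷ ÷ 2x² = −2x⁵. Subtract (−2x⁵)·D = −4x⁷ + 6x⁶ − 6x⁵. Remainder: −2x⁶ − 3x⁵ − 8x⁴ + 24x³ − 37x² + 15x + 6.
Step 3: lead(−2x⁶ − 3x⁵ − 8x⁴ + 24x³ − 37x² + 15x + 6) ÷ lead(D) = −2x⁶ ÷ 2x² = −x⁴. Subtract (−x⁴)·D = −2x⁶ + 3x⁵ − 3x⁴. Remainder: −6x⁵ − 5x⁴ + 24x³ − 37x² + 15x + 6.
Step 4: lead(−6x⁵ − 5x⁴ + 24x³ − 37x² + 15x + 6) ÷ lead(D) = −6x⁵ ÷ 2x² = −3x³. Subtract (−3x³)·D = −6x⁵ + 9x⁴ − 9x³. Remainder: −14x⁴ + 33x³ − 37x² + 15x + 6.
Step 5: lead(−14x⁴ + 33x³ − 37x² + 15x + 6) ÷ lead(D) = −14x⁴ ÷ 2x² = −7x². Subtract (−7x²)·D = −14x⁴ + 21x³ − 21x². Remainder: 12x³ − 16x² + 15x + 6.
Step 6: lead(12x³ − 16x² + 15x + 6) ÷ lead(D) = 12x³ ÷ 2x² = 6x. Subtract (6x)·D = 12x³ − 18x² + 18x. Remainder: 2x² − 3x + 6.
Step 7: lead(2x² − 3x + 6) ÷ lead(D) = 2x² ÷ 2x² = 1. Subtract (1)·D = 2x² − 3x + 3. Remainder: 3.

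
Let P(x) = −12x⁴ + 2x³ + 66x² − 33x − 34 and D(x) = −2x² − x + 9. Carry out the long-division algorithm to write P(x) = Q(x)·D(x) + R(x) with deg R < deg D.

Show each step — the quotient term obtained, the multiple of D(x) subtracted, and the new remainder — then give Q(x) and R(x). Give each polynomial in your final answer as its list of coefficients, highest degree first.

Q = [6, -4, -4]; R = [-1, 2]

Step 1: lead(−12x⁴ + 2x³ + 66x² − 33x − 34) ÷ lead(D) = −12x⁴ ÷ −2x² = 6x². Subtract (6x²)·D = −12x⁴ − 6x³ + 54x². Remainder: 8x³ + 12x² − 33x − 34.
Step 2: lead(8x³ + 12x² − 33x − 34) ÷ lead(D) = 8x³ ÷ −2x² = −4x. Subtract (−4x)·D = 8x³ + 4x² − 36x. Remainder: 8x² + 3x − 34.
Step 3: lead(8x² + 3x − 34) ÷ lead(D) = 8x² ÷ −2x² = −4. Subtract (−4)·D = 8x² + 4x − 36. Remainder: −x + 2.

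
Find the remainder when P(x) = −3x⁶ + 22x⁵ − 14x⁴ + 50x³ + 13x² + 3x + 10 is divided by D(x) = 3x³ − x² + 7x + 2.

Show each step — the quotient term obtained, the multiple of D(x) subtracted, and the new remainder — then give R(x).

Step 1: lead(−3x⁶ + 22x⁵ − 14x⁴ + 50x³ + 13x² + 3x + 10) ÷ lead(D) = −3x⁶ ÷ 3x³ = −x³. Subtract (−x³)·D = −3x⁶ + x⁵ − 7x⁴ − 2x³. Remainder: 21x⁵ − 7x⁴ + 52x³ + 13x² + 3x + 10.
Step 2: lead(21x⁵ − 7x⁴ + 52x³ + 13x² + 3x + 10) ÷ lead(D) = 21x⁵ ÷ 3x³ = 7x². Subtract (7x²)·D = 21x⁵ − 7x⁴ + 49x³ + 14x². Remainder: 3x³ − x² + 3x + 10.
Step 3: lead(3x³ − x² + 3x + 10) ÷ lead(D) = 3x³ ÷ 3x³ = 1. Subtract (1)·D = 3x³ − x² + 7x + 2. Remainder: −4x + 8.

R(x) = −4x + 8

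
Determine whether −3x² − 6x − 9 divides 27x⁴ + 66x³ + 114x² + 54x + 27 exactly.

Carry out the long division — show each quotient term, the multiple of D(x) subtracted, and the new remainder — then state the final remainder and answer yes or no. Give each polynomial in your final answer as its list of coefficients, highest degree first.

Step 1: lead(27x⁴ + 66x³ + 114x² + 54x + 27) ÷ lead(D) = 27x⁴ ÷ −3x² = −9x². Subtract (−9x²)·D = 27x⁴ + 54x³ + 81x². Remainder: 12x³ + 33x² + 54x + 27.
Step 2: lead(12x³ + 33x² + 54x + 27) ÷ lead(D) = 12x³ ÷ −3x² = −4x. Subtract (−4x)·D = 12x³ + 24x² + 36x. Remainder: 9x² + 18x + 27.
Step 3: lead(9x² + 18x + 27) ÷ lead(D) = 9x² ÷ −3x² = −3. Subtract (−3)·D = 9x² + 18x + 27. Remainder: 0.

R = [0], so D(x) is a factor of P(x). yes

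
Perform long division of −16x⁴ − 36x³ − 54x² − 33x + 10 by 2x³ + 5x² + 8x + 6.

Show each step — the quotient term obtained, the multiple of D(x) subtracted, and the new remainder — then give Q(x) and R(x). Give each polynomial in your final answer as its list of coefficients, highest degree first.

Step 1: lead(−16x⁴ − 36x³ − 54x² − 33x + 10) ÷ lead(D) = −16x⁴ ÷ 2x³ = −8x. Subtract (−8x)·D = −16x⁴ − 40x³ − 64x² − 48x. Remainder: 4x³ + 10x² + 15x + 10.
Step 2: lead(4x³ + 10x² + 15x + 10) ÷ lead(D) = 4x³ ÷ 2x³ = 2. Subtract (2)·D = 4x³ + 10x² + 16x + 12. Remainder: −x − 2.

Q = [-8, 2]; R = [-1, -2]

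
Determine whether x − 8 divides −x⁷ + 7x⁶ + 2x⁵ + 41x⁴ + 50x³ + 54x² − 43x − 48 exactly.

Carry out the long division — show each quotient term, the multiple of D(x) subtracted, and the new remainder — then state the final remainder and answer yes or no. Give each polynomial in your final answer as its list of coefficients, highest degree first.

R = [-8], so D(x) is not a factor of P(x). no

Step 1: lead(−x⁷ + 7x⁶ + 2x⁵ + 41x⁴ + 50x³ + 54x² − 43x − 48) ÷ lead(D) = −x⁷ ÷ x = −x⁶. Subtract (−x⁶)·D = −x⁷ + 8x⁶. Remainder: −x⁶ + 2x⁵ + 41x⁴ + 50x³ + 54x² − 43x − 48.
Step 2: lead(−x⁶ + 2x⁵ + 41x⁴ + 50x³ + 54x² − 43x − 48) ÷ lead(D) = −x⁶ ÷ x = −x⁵. Subtract (−x⁵)·D = −x⁶ + 8x⁵. Remainder: −6x⁵ + 41x⁴ + 50x³ + 54x² − 43x − 48.
Step 3: lead(−6x⁵ + 41x⁴ + 50x³ + 54x² − 43x − 48) ÷ lead(D) = −6x⁵ ÷ x = −6x⁴. Subtract (−6x⁴)·D = −6x⁵ + 48x⁴. Remainder: −7x⁴ + 50x³ + 54x² − 43x − 48.
Step 4: lead(−7x⁴ + 50x³ + 54x² − 43x − 48) ÷ lead(D) = −7x⁴ ÷ x = −7x³. Subtract (−7x³)·D = −7x⁴ + 56x³. Remainder: −6x³ + 54x² − 43x − 48.
Step 5: lead(−6x³ + 54x² − 43x − 48) ÷ lead(D) = −6x³ ÷ x = −6x². Subtract (−6x²)·D = −6x³ + 48x². Remainder: 6x² − 43x − 48.
Step 6: lead(6x² − 43x − 48) ÷ lead(D) = 6x² ÷ x = 6x. Subtract (6x)·D = 6x² − 48x. Remainder: 5x − 48.
Step 7: lead(5x − 48) ÷ lead(D) = 5x ÷ x = 5. Subtract (5)·D = 5x − 40. Remainder: −8.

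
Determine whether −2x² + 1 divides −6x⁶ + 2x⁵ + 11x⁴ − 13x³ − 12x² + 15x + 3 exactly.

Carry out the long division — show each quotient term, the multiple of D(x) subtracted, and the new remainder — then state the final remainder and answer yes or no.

Step 1: lead(−6x⁶ + 2x⁵ + 11x⁴ − 13x³ − 12x² + 15x + 3) ÷ lead(D) = −6x⁶ ÷ −2x² = 3x⁴. Subtract (3x⁴)·D = −6x⁶ + 3x⁴. Remainder: 2x⁵ + 8x⁴ − 13x³ − 12x² + 15x + 3.
Step 2: lead(2x⁵ + 8x⁴ − 13x³ − 12x² + 15x + 3) ÷ lead(D) = 2x⁵ ÷ −2x² = −x³. Subtract (−x³)·D = 2x⁵ − x³. Remainder: 8x⁴ − 12x³ − 12x² + 15x + 3.
Step 3: lead(8x⁴ − 12x³ − 12x² + 15x + 3) ÷ lead(D) = 8x⁴ ÷ −2x² = −4x². Subtract (−4x²)·D = 8x⁴ − 4x². Remainder: −12x³ − 8x² + 15x + 3.
Step 4: lead(−12x³ − 8x² + 15x + 3) ÷ lead(D) = −12x³ ÷ −2x² = 6x. Subtract (6x)·D = −12x³ + 6x. Remainder: −8x² + 9x + 3.
Step 5: lead(−8x² + 9x + 3) ÷ lead(D) = −8x² ÷ −2x² = 4. Subtract (4)·D = −8x² + 4. Remainder: 9x − 1.

R(x) = 9x − 1, so D(x) is not a factor of P(x). no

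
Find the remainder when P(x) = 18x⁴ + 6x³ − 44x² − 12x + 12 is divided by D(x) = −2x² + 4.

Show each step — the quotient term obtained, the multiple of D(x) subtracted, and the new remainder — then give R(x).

Step 1: lead(18x⁴ + 6x³ − 44x² − 12x + 12) ÷ lead(D) = 18x⁴ ÷ −2x² = −9x². Subtract (−9x²)·D = 18x⁴ − 36x². Remainder: 6x³ − 8x² − 12x + 12.
Step 2: lead(6x³ − 8x² − 12x + 12) ÷ lead(D) = 6x³ ÷ −2x² = −3x. Subtract (−3x)·D = 6x³ − 12x. Remainder: −8x² + 12.
Step 3: lead(−8x² + 12) ÷ lead(D) = −8x² ÷ −2x² = 4. Subtract (4)·D = −8x² + 16. Remainder: −4.

R(x) = −4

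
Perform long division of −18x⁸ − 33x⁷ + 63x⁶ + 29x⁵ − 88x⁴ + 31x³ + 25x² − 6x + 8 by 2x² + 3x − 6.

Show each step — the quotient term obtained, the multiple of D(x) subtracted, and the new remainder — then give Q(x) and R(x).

Step 1: lead(−18x⁸ − 33x⁷ + 63x⁶ + 29x⁵ − 88x⁴ + 31x³ + 25x² − 6x + 8) ÷ lead(D) = −18x⁸ ÷ 2x² = −9x⁶. Subtract (−9x⁶)·D = −18x⁸ − 27x⁷ + 54x⁶. Remainder: −6x⁷ + 9x⁶ + 29x⁵ − 88x⁴ + 31x³ + 25x² − 6x + 8.
Step 2: lead(−6x⁷ + 9x⁶ + 29x⁵ − 88x⁴ + 31x³ + 25x² − 6x + 8) ÷ lead(D) = −6x⁷ ÷ 2x² = −3x⁵. Subtract (−3x⁵)·D = −6x⁷ − 9x⁶ + 18x⁵. Remainder: 18x⁶ + 11x⁵ − 88x⁴ + 31x³ + 25x² − 6x + 8.
Step 3: lead(18x⁶ + 11x⁵ − 88x⁴ + 31x³ + 25x² − 6x + 8) ÷ lead(D) = 18x⁶ ÷ 2x² = 9x⁴. Subtract (9x⁴)·D = 18x⁶ + 27x⁵ − 54x⁴. Remainder: −16x⁵ − 34x⁴ + 31x³ + 25x² − 6x + 8.
Step 4: lead(−16x⁵ − 34x⁴ + 31x³ + 25x² − 6x + 8) ÷ lead(D) = −16x⁵ ÷ 2x² = −8x³. Subtract (−8x³)·D = −16x⁵ − 24x⁴ + 48x³. Remainder: −10x⁴ − 17x³ + 25x² − 6x + 8.
Step 5: lead(−10x⁴ − 17x³ + 25x² − 6x + 8) ÷ lead(D) = −10x⁴ ÷ 2x² = −5x². Subtract (−5x²)·D = −10x⁴ − 15x³ + 30x². Remainder: −2x³ − 5x² − 6x + 8.
Step 6: lead(−2x³ − 5x² − 6x + 8) ÷ lead(D) = −2x³ ÷ 2x² = −x. Subtract (−x)·D = −2x³ − 3x² + 6x. Remainder: −2x² − 12x + 8.
Step 7: lead(−2x² − 12x + 8) ÷ lead(D) = −2x² ÷ 2x² = −1. Subtract (−1)·D = −2x² − 3x + 6. Remainder: −9x + 2.

Q(x) = −9x⁶ − 3x⁵ + 9x⁴ − 8x³ − 5x² − x − 1; R(x) = −9x + 2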